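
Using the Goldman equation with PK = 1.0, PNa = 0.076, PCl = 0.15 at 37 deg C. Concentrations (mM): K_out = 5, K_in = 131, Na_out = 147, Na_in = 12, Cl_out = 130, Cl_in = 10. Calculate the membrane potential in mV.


Vm = (RT/F)*ln((PK*Ko + PNa*Nao + PCl*Cli)/(PK*Ki + PNa*Nai + PCl*Clo))
Numer = 17.672, Denom = 151.412
Vm = -57.41 mV


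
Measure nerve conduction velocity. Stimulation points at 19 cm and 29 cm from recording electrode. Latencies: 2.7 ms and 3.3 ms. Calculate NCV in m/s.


Distance = (29 - 19) / 100 = 0.1 m
dt = (3.3 - 2.7) / 1000 = 6.0000e-04 s
NCV = dist / dt = 166.7 m/s


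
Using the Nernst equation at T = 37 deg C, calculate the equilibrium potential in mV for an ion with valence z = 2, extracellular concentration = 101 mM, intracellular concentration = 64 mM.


E = (RT/(zF)) * ln(C_out/C_in)
T = 37 + 273.15 = 310.15 K
E = (8.314 * 310.15 / (2 * 96485)) * ln(101/64)
E = 6.097 mV


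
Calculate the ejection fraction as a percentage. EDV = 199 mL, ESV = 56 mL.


SV = EDV - ESV = 199 - 56 = 143 mL
EF = SV/EDV * 100 = 143/199 * 100
EF = 71.86%


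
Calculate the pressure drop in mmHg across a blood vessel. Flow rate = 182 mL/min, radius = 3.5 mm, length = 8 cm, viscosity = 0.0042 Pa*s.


dP = 8*mu*L*Q / (pi*r^4)
Q = 182 mL/min = 3.03333e-06 m^3/s
dP = 17.2953 Pa = 17.2953 / 133.322 mmHg = 0.1297 mmHg


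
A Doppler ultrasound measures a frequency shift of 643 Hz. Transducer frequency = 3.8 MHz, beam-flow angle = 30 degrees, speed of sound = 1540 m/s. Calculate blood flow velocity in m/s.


v = fd * c / (2 * f0 * cos(theta))
v = 643 * 1540 / (2 * 3.8000e+06 * cos(30))
v = 0.1504 m/s


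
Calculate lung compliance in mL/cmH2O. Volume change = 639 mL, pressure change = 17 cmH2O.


C = dV / dP
C = 639 / 17
C = 37.59 mL/cmH2O


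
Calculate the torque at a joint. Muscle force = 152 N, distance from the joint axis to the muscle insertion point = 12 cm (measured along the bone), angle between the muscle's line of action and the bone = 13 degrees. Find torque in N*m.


Torque = F * d * sin(theta)   (moment arm = d*sin(theta))
d = 12 cm = 0.12 m
Torque = 152 * 0.12 * sin(13)
Torque = 4.103 N*m


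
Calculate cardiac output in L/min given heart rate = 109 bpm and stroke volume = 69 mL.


CO = HR * SV
CO = 109 * 69 / 1000
CO = 7.521 L/min


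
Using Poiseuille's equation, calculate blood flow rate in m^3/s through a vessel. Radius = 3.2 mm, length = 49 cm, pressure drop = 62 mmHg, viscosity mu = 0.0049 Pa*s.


Q = pi*r^4*dP / (8*mu*L)
r = 0.0032 m, L = 0.49 m
dP = 62 mmHg = 8265.964 Pa
Q = 1.4176e-04 m^3/s


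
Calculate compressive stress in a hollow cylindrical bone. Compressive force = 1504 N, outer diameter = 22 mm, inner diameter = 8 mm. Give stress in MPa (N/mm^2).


A = pi*(r_o^2 - r_i^2)
r_o = 11 mm, r_i = 4 mm
A = 329.867 mm^2
sigma = F/A = 1504 / 329.867
sigma = 4.559 MPa


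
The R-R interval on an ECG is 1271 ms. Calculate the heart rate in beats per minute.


HR = 60 / RR_interval(s)
RR = 1271 ms = 1.271 s
HR = 60 / 1.271 = 47.21 bpm


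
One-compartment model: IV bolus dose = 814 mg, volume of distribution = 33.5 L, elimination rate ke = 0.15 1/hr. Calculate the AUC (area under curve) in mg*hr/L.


C0 = Dose/Vd = 814/33.5 = 24.2985 mg/L
AUC = C0/ke = 24.2985/0.15
AUC = 162 mg*hr/L


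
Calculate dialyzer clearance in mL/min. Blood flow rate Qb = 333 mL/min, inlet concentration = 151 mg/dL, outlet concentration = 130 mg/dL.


K = Qb * (Cb_in - Cb_out) / Cb_in
K = 333 * (151 - 130) / 151
K = 46.31 mL/min


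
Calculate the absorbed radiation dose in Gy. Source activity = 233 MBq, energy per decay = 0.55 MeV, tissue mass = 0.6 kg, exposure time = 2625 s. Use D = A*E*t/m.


A = 233 MBq = 2.3300e+08 Bq
E = 0.55 MeV = 8.811e-14 J
D = A*E*t/m = 2.3300e+08*8.811e-14*2625/0.6
D = 0.08982 Gy


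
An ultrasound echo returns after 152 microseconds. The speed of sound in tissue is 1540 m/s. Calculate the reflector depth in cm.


depth = c * t / 2
t = 152 us = 1.5200e-04 s
depth = 1540 * 1.5200e-04 / 2
depth = 0.11704 m = 11.704 cm


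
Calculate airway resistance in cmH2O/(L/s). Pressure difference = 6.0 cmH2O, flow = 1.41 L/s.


R = dP / flow
R = 6.0 / 1.41
R = 4.255 cmH2O/(L/s)


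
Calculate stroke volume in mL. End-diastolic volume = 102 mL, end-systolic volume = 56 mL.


SV = EDV - ESV
SV = 102 - 56
SV = 46 mL


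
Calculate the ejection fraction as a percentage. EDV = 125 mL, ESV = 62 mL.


SV = EDV - ESV = 125 - 62 = 63 mL
EF = SV/EDV * 100 = 63/125 * 100
EF = 50.4%


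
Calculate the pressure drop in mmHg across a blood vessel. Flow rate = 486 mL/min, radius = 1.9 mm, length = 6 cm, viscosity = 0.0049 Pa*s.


dP = 8*mu*L*Q / (pi*r^4)
Q = 486 mL/min = 8.1e-06 m^3/s
dP = 465.327 Pa = 465.327 / 133.322 mmHg = 3.49 mmHg


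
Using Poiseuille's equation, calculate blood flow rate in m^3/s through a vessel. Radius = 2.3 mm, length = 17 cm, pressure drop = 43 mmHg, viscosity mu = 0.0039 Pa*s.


Q = pi*r^4*dP / (8*mu*L)
r = 0.0023 m, L = 0.17 m
dP = 43 mmHg = 5732.846 Pa
Q = 9.5023e-05 m^3/s


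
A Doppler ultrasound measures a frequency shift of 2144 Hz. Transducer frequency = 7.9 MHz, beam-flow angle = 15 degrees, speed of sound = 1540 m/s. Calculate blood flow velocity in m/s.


v = fd * c / (2 * f0 * cos(theta))
v = 2144 * 1540 / (2 * 7.9000e+06 * cos(15))
v = 0.2163 m/s


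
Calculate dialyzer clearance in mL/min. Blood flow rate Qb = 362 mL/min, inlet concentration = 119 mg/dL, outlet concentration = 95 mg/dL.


K = Qb * (Cb_in - Cb_out) / Cb_in
K = 362 * (119 - 95) / 119
K = 73.01 mL/min


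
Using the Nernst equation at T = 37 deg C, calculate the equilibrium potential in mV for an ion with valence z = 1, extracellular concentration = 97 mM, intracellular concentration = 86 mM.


E = (RT/(zF)) * ln(C_out/C_in)
T = 37 + 273.15 = 310.15 K
E = (8.314 * 310.15 / (1 * 96485)) * ln(97/86)
E = 3.217 mV


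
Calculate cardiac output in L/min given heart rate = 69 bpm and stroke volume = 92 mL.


CO = HR * SV
CO = 69 * 92 / 1000
CO = 6.348 L/min


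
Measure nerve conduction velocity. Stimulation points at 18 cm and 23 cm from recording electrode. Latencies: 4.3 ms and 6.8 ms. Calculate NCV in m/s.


Distance = (23 - 18) / 100 = 0.05 m
dt = (6.8 - 4.3) / 1000 = 0.0025 s
NCV = dist / dt = 20 m/s


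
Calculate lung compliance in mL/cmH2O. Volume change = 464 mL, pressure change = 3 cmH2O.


C = dV / dP
C = 464 / 3
C = 154.7 mL/cmH2O


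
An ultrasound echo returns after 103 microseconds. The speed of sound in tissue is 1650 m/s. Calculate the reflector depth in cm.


depth = c * t / 2
t = 103 us = 1.0300e-04 s
depth = 1650 * 1.0300e-04 / 2
depth = 0.084975 m = 8.4975 cm


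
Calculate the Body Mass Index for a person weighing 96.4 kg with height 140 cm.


BMI = weight / height^2
height = 140 cm = 1.4 m
BMI = 96.4 / 1.4^2
BMI = 49.18 kg/m^2


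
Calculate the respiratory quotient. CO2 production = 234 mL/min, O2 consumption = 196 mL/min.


RQ = VCO2 / VO2
RQ = 234 / 196
RQ = 1.194


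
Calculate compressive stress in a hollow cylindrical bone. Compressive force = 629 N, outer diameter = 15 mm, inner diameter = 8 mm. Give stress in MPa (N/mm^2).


A = pi*(r_o^2 - r_i^2)
r_o = 7.5 mm, r_i = 4 mm
A = 126.449 mm^2
sigma = F/A = 629 / 126.449
sigma = 4.974 MPa


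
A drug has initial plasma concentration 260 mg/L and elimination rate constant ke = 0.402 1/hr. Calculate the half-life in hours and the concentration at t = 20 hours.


t_half = ln(2) / ke = 0.693147 / 0.402 = 1.724 hr
C(t) = C0 * exp(-ke*t) = 260 * exp(-0.402*20)
C(20) = 0.0838 mg/L


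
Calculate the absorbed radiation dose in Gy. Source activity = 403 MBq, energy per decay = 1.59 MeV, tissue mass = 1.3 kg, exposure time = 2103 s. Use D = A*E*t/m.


A = 403 MBq = 4.0300e+08 Bq
E = 1.59 MeV = 2.54718e-13 J
D = A*E*t/m = 4.0300e+08*2.54718e-13*2103/1.3
D = 0.1661 Gy


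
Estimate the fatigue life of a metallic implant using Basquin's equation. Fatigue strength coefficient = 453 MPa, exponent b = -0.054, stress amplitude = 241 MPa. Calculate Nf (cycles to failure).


sigma_a = sigma_f' * (2Nf)^b
2Nf = (sigma_a/sigma_f')^(1/b)
2Nf = (241/453)^(1/-0.054)
2Nf = 119008.24
Nf = 5.95e+04


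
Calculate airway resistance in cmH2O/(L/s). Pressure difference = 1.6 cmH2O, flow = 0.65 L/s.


R = dP / flow
R = 1.6 / 0.65
R = 2.462 cmH2O/(L/s)


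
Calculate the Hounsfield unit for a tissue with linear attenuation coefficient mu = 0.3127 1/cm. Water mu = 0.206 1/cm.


HU = ((mu_tissue - mu_water) / mu_water) * 1000
HU = ((0.3127 - 0.206) / 0.206) * 1000
HU = 518


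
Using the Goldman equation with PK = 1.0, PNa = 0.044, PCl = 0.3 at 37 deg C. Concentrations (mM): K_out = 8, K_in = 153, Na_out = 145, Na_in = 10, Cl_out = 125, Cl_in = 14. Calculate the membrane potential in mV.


Vm = (RT/F)*ln((PK*Ko + PNa*Nao + PCl*Cli)/(PK*Ki + PNa*Nai + PCl*Clo))
Numer = 18.58, Denom = 190.94
Vm = -62.27 mV


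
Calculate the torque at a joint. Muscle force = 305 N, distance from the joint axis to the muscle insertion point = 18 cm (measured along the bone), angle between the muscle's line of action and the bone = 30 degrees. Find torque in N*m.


Torque = F * d * sin(theta)   (moment arm = d*sin(theta))
d = 18 cm = 0.18 m
Torque = 305 * 0.18 * sin(30)
Torque = 27.45 N*m


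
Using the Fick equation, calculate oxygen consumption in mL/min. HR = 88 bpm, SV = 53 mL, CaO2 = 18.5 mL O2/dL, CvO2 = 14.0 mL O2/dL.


CO = HR*SV = 88*53/1000 = 4.664 L/min
a-v O2 diff = 18.5 - 14.0 = 4.5 mL/dL
VO2 = CO * (CaO2-CvO2) * 10 dL/L
VO2 = 4.664 * 4.5 * 10
VO2 = 209.9 mL/min


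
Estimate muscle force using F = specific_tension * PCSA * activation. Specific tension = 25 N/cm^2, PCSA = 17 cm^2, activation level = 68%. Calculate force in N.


F = sigma * PCSA * activation
F = 25 * 17 * 0.68
F = 289 N


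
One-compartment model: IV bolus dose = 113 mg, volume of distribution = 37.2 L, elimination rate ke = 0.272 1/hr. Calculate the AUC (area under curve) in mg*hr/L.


C0 = Dose/Vd = 113/37.2 = 3.03763 mg/L
AUC = C0/ke = 3.03763/0.272
AUC = 11.17 mg*hr/L


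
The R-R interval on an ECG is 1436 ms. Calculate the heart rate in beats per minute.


HR = 60 / RR_interval(s)
RR = 1436 ms = 1.436 s
HR = 60 / 1.436 = 41.78 bpm


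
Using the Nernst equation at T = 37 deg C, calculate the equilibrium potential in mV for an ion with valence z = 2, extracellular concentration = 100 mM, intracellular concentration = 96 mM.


E = (RT/(zF)) * ln(C_out/C_in)
T = 37 + 273.15 = 310.15 K
E = (8.314 * 310.15 / (2 * 96485)) * ln(100/96)
E = 0.5455 mV


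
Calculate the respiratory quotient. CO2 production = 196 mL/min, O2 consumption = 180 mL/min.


RQ = VCO2 / VO2
RQ = 196 / 180
RQ = 1.089


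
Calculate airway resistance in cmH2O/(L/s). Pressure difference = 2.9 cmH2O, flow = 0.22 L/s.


R = dP / flow
R = 2.9 / 0.22
R = 13.18 cmH2O/(L/s)


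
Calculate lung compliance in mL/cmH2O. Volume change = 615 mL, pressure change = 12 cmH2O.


C = dV / dP
C = 615 / 12
C = 51.25 mL/cmH2O


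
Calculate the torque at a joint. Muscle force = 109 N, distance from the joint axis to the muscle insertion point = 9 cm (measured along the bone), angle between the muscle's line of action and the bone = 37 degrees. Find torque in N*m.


Torque = F * d * sin(theta)   (moment arm = d*sin(theta))
d = 9 cm = 0.09 m
Torque = 109 * 0.09 * sin(37)
Torque = 5.904 N*m


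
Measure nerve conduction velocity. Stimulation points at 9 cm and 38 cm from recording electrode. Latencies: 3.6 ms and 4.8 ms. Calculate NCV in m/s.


Distance = (38 - 9) / 100 = 0.29 m
dt = (4.8 - 3.6) / 1000 = 0.0012 s
NCV = dist / dt = 241.7 m/s


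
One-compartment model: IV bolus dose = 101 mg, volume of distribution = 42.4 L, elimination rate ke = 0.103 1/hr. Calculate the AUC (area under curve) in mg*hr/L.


C0 = Dose/Vd = 101/42.4 = 2.38208 mg/L
AUC = C0/ke = 2.38208/0.103
AUC = 23.13 mg*hr/L


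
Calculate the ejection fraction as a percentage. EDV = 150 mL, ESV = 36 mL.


SV = EDV - ESV = 150 - 36 = 114 mL
EF = SV/EDV * 100 = 114/150 * 100
EF = 76%


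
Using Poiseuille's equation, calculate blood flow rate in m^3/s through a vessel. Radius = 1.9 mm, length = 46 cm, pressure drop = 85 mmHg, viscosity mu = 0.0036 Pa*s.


Q = pi*r^4*dP / (8*mu*L)
r = 0.0019 m, L = 0.46 m
dP = 85 mmHg = 11332.37 Pa
Q = 3.5021e-05 m^3/s


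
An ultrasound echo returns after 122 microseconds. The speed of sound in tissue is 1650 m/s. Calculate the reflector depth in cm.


depth = c * t / 2
t = 122 us = 1.2200e-04 s
depth = 1650 * 1.2200e-04 / 2
depth = 0.10065 m = 10.065 cm


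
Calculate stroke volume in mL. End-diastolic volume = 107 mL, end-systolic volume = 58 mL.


SV = EDV - ESV
SV = 107 - 58
SV = 49 mL


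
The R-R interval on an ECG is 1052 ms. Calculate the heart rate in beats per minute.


HR = 60 / RR_interval(s)
RR = 1052 ms = 1.052 s
HR = 60 / 1.052 = 57.03 bpm


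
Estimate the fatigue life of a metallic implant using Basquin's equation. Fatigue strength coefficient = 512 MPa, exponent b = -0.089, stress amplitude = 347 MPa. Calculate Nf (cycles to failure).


sigma_a = sigma_f' * (2Nf)^b
2Nf = (sigma_a/sigma_f')^(1/b)
2Nf = (347/512)^(1/-0.089)
2Nf = 79.105688
Nf = 39.55


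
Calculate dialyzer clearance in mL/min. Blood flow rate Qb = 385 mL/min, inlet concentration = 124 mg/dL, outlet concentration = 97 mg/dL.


K = Qb * (Cb_in - Cb_out) / Cb_in
K = 385 * (124 - 97) / 124
K = 83.83 mL/min


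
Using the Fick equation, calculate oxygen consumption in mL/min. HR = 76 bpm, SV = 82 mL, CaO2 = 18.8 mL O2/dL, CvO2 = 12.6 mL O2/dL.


CO = HR*SV = 76*82/1000 = 6.232 L/min
a-v O2 diff = 18.8 - 12.6 = 6.2 mL/dL
VO2 = CO * (CaO2-CvO2) * 10 dL/L
VO2 = 6.232 * 6.2 * 10
VO2 = 386.4 mL/min


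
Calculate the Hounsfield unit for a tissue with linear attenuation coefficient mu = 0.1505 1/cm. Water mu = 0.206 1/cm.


HU = ((mu_tissue - mu_water) / mu_water) * 1000
HU = ((0.1505 - 0.206) / 0.206) * 1000
HU = -269.4


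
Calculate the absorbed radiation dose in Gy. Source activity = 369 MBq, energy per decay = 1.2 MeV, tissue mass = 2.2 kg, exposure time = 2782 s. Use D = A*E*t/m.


A = 369 MBq = 3.6900e+08 Bq
E = 1.2 MeV = 1.9224e-13 J
D = A*E*t/m = 3.6900e+08*1.9224e-13*2782/2.2
D = 0.0897 Gy


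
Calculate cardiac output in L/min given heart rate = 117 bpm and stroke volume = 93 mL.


CO = HR * SV
CO = 117 * 93 / 1000
CO = 10.88 L/min


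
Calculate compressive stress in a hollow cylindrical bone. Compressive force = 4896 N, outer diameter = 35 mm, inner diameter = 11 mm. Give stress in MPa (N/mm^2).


A = pi*(r_o^2 - r_i^2)
r_o = 17.5 mm, r_i = 5.5 mm
A = 867.08 mm^2
sigma = F/A = 4896 / 867.08
sigma = 5.647 MPa


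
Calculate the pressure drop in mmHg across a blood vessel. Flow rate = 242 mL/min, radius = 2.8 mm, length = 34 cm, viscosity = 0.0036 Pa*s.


dP = 8*mu*L*Q / (pi*r^4)
Q = 242 mL/min = 4.03333e-06 m^3/s
dP = 204.528 Pa = 204.528 / 133.322 mmHg = 1.534 mmHg


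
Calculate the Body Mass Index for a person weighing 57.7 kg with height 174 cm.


BMI = weight / height^2
height = 174 cm = 1.74 m
BMI = 57.7 / 1.74^2
BMI = 19.06 kg/m^2


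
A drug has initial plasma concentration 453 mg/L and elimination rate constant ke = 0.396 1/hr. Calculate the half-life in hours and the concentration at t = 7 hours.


t_half = ln(2) / ke = 0.693147 / 0.396 = 1.75 hr
C(t) = C0 * exp(-ke*t) = 453 * exp(-0.396*7)
C(7) = 28.33 mg/L


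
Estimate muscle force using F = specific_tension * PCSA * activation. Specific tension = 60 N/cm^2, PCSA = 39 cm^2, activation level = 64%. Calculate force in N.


F = sigma * PCSA * activation
F = 60 * 39 * 0.64
F = 1498 N


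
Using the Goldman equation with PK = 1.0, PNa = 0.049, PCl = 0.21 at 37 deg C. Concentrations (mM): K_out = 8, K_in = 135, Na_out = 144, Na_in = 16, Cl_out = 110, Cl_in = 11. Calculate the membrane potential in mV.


Vm = (RT/F)*ln((PK*Ko + PNa*Nao + PCl*Cli)/(PK*Ki + PNa*Nai + PCl*Clo))
Numer = 17.366, Denom = 158.884
Vm = -59.16 mV


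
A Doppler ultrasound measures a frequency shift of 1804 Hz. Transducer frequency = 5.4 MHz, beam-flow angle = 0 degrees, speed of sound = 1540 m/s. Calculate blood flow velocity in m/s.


v = fd * c / (2 * f0 * cos(theta))
v = 1804 * 1540 / (2 * 5.4000e+06 * cos(0))
v = 0.2572 m/s


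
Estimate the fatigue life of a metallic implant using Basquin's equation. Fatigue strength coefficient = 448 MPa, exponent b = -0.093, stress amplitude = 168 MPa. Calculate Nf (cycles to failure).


sigma_a = sigma_f' * (2Nf)^b
2Nf = (sigma_a/sigma_f')^(1/b)
2Nf = (168/448)^(1/-0.093)
2Nf = 38045.995
Nf = 1.902e+04


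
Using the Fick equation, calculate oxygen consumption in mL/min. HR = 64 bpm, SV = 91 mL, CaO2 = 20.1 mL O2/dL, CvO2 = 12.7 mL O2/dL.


CO = HR*SV = 64*91/1000 = 5.824 L/min
a-v O2 diff = 20.1 - 12.7 = 7.4 mL/dL
VO2 = CO * (CaO2-CvO2) * 10 dL/L
VO2 = 5.824 * 7.4 * 10
VO2 = 431 mL/min


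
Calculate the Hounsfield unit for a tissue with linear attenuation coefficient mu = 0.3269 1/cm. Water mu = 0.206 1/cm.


HU = ((mu_tissue - mu_water) / mu_water) * 1000
HU = ((0.3269 - 0.206) / 0.206) * 1000
HU = 586.9


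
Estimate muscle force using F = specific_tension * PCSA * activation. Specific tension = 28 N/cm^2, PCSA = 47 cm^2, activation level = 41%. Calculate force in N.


F = sigma * PCSA * activation
F = 28 * 47 * 0.41
F = 539.6 N


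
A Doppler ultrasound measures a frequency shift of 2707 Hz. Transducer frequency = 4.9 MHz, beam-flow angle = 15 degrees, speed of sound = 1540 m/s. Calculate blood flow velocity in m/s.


v = fd * c / (2 * f0 * cos(theta))
v = 2707 * 1540 / (2 * 4.9000e+06 * cos(15))
v = 0.4404 m/s


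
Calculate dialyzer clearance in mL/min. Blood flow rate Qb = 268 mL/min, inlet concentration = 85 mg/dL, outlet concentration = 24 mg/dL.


K = Qb * (Cb_in - Cb_out) / Cb_in
K = 268 * (85 - 24) / 85
K = 192.3 mL/min


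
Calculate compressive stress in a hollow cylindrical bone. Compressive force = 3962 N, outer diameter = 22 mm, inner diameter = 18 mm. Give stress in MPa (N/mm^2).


A = pi*(r_o^2 - r_i^2)
r_o = 11 mm, r_i = 9 mm
A = 125.664 mm^2
sigma = F/A = 3962 / 125.664
sigma = 31.53 MPa


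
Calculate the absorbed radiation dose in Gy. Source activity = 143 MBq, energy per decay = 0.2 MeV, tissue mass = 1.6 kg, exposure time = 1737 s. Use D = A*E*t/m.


A = 143 MBq = 1.4300e+08 Bq
E = 0.2 MeV = 3.204e-14 J
D = A*E*t/m = 1.4300e+08*3.204e-14*1737/1.6
D = 0.004974 Gy


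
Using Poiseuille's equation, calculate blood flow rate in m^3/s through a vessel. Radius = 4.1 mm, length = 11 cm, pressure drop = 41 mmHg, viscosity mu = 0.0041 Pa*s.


Q = pi*r^4*dP / (8*mu*L)
r = 0.0041 m, L = 0.11 m
dP = 41 mmHg = 5466.202 Pa
Q = 0.001345 m^3/s


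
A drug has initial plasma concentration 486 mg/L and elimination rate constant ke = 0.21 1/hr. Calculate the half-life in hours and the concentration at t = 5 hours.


t_half = ln(2) / ke = 0.693147 / 0.21 = 3.301 hr
C(t) = C0 * exp(-ke*t) = 486 * exp(-0.21*5)
C(5) = 170.1 mg/L


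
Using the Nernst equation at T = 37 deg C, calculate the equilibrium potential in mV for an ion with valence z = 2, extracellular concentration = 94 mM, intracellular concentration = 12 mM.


E = (RT/(zF)) * ln(C_out/C_in)
T = 37 + 273.15 = 310.15 K
E = (8.314 * 310.15 / (2 * 96485)) * ln(94/12)
E = 27.51 mV


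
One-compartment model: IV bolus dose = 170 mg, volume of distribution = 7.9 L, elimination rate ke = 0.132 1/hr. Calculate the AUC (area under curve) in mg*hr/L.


C0 = Dose/Vd = 170/7.9 = 21.519 mg/L
AUC = C0/ke = 21.519/0.132
AUC = 163 mg*hr/L


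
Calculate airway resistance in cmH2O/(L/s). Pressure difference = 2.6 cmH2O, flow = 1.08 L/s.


R = dP / flow
R = 2.6 / 1.08
R = 2.407 cmH2O/(L/s)


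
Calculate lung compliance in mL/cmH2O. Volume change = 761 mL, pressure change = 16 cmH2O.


C = dV / dP
C = 761 / 16
C = 47.56 mL/cmH2O


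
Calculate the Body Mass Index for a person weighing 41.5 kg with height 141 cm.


BMI = weight / height^2
height = 141 cm = 1.41 m
BMI = 41.5 / 1.41^2
BMI = 20.87 kg/m^2


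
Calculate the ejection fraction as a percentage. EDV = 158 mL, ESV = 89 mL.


SV = EDV - ESV = 158 - 89 = 69 mL
EF = SV/EDV * 100 = 69/158 * 100
EF = 43.67%


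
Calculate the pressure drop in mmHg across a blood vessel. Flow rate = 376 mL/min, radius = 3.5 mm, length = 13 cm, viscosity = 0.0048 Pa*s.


dP = 8*mu*L*Q / (pi*r^4)
Q = 376 mL/min = 6.26667e-06 m^3/s
dP = 66.3574 Pa = 66.3574 / 133.322 mmHg = 0.4977 mmHg


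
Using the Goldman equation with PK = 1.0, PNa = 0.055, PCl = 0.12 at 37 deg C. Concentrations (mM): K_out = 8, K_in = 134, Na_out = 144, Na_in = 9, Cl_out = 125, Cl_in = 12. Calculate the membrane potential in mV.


Vm = (RT/F)*ln((PK*Ko + PNa*Nao + PCl*Cli)/(PK*Ki + PNa*Nai + PCl*Clo))
Numer = 17.36, Denom = 149.495
Vm = -57.54 mV


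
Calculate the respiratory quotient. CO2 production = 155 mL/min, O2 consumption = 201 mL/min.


RQ = VCO2 / VO2
RQ = 155 / 201
RQ = 0.7711


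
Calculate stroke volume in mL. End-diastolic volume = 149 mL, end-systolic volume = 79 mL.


SV = EDV - ESV
SV = 149 - 79
SV = 70 mL


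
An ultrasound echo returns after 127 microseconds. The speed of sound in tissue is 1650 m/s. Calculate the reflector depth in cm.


depth = c * t / 2
t = 127 us = 1.2700e-04 s
depth = 1650 * 1.2700e-04 / 2
depth = 0.104775 m = 10.4775 cm


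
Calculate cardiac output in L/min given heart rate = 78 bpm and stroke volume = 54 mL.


CO = HR * SV
CO = 78 * 54 / 1000
CO = 4.212 L/min


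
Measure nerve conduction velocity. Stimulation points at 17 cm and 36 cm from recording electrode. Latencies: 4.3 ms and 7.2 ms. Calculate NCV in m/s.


Distance = (36 - 17) / 100 = 0.19 m
dt = (7.2 - 4.3) / 1000 = 0.0029 s
NCV = dist / dt = 65.52 m/s


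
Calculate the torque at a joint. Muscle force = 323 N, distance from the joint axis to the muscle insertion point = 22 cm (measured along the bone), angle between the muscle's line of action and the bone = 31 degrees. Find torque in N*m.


Torque = F * d * sin(theta)   (moment arm = d*sin(theta))
d = 22 cm = 0.22 m
Torque = 323 * 0.22 * sin(31)
Torque = 36.6 N*m


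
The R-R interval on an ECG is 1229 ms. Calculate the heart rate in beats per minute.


HR = 60 / RR_interval(s)
RR = 1229 ms = 1.229 s
HR = 60 / 1.229 = 48.82 bpm


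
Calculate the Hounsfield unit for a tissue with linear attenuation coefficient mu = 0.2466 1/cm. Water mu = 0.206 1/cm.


HU = ((mu_tissue - mu_water) / mu_water) * 1000
HU = ((0.2466 - 0.206) / 0.206) * 1000
HU = 197.1


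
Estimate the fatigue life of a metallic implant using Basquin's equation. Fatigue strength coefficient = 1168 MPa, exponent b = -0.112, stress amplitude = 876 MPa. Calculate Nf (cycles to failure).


sigma_a = sigma_f' * (2Nf)^b
2Nf = (sigma_a/sigma_f')^(1/b)
2Nf = (876/1168)^(1/-0.112)
2Nf = 13.047414
Nf = 6.524


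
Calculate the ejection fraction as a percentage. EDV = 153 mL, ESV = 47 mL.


SV = EDV - ESV = 153 - 47 = 106 mL
EF = SV/EDV * 100 = 106/153 * 100
EF = 69.28%


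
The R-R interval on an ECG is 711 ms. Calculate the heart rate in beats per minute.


HR = 60 / RR_interval(s)
RR = 711 ms = 0.711 s
HR = 60 / 0.711 = 84.39 bpm


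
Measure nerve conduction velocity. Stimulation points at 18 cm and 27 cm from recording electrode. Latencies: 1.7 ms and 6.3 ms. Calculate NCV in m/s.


Distance = (27 - 18) / 100 = 0.09 m
dt = (6.3 - 1.7) / 1000 = 0.0046 s
NCV = dist / dt = 19.57 m/s


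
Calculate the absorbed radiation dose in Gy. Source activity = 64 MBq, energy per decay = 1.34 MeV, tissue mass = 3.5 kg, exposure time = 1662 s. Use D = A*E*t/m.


A = 64 MBq = 6.4000e+07 Bq
E = 1.34 MeV = 2.14668e-13 J
D = A*E*t/m = 6.4000e+07*2.14668e-13*1662/3.5
D = 0.006524 Gy


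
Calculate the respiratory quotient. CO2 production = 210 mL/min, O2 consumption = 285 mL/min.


RQ = VCO2 / VO2
RQ = 210 / 285
RQ = 0.7368


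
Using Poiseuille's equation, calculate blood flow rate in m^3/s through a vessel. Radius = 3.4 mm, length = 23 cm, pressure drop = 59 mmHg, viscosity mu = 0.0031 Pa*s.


Q = pi*r^4*dP / (8*mu*L)
r = 0.0034 m, L = 0.23 m
dP = 59 mmHg = 7865.998 Pa
Q = 5.7895e-04 m^3/s


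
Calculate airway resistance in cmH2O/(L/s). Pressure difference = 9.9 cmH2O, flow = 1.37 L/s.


R = dP / flow
R = 9.9 / 1.37
R = 7.226 cmH2O/(L/s)


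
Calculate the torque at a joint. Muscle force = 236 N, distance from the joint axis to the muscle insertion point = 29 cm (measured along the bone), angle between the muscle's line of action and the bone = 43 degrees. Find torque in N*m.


Torque = F * d * sin(theta)   (moment arm = d*sin(theta))
d = 29 cm = 0.29 m
Torque = 236 * 0.29 * sin(43)
Torque = 46.68 N*m


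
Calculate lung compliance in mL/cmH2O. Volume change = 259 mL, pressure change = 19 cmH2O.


C = dV / dP
C = 259 / 19
C = 13.63 mL/cmH2O


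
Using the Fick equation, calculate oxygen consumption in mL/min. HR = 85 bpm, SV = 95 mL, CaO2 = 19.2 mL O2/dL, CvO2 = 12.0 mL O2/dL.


CO = HR*SV = 85*95/1000 = 8.075 L/min
a-v O2 diff = 19.2 - 12.0 = 7.2 mL/dL
VO2 = CO * (CaO2-CvO2) * 10 dL/L
VO2 = 8.075 * 7.2 * 10
VO2 = 581.4 mL/min


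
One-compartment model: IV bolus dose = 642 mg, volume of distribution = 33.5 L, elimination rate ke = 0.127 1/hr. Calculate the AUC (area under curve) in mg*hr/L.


C0 = Dose/Vd = 642/33.5 = 19.1642 mg/L
AUC = C0/ke = 19.1642/0.127
AUC = 150.9 mg*hr/L


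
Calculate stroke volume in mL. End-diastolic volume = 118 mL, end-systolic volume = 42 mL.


SV = EDV - ESV
SV = 118 - 42
SV = 76 mL


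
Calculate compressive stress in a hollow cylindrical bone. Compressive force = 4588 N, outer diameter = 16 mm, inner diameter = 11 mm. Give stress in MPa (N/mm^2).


A = pi*(r_o^2 - r_i^2)
r_o = 8 mm, r_i = 5.5 mm
A = 106.029 mm^2
sigma = F/A = 4588 / 106.029
sigma = 43.27 MPa


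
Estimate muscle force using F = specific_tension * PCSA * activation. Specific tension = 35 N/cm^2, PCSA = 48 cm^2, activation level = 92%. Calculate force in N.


F = sigma * PCSA * activation
F = 35 * 48 * 0.92
F = 1546 N


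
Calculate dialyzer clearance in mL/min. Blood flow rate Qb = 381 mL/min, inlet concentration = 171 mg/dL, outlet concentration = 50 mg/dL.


K = Qb * (Cb_in - Cb_out) / Cb_in
K = 381 * (171 - 50) / 171
K = 269.6 mL/min


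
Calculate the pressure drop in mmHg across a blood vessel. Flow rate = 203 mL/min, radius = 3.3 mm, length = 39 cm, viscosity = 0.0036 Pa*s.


dP = 8*mu*L*Q / (pi*r^4)
Q = 203 mL/min = 3.38333e-06 m^3/s
dP = 101.999 Pa = 101.999 / 133.322 mmHg = 0.7651 mmHg


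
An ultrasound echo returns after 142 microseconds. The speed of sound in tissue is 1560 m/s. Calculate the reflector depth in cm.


depth = c * t / 2
t = 142 us = 1.4200e-04 s
depth = 1560 * 1.4200e-04 / 2
depth = 0.11076 m = 11.076 cm


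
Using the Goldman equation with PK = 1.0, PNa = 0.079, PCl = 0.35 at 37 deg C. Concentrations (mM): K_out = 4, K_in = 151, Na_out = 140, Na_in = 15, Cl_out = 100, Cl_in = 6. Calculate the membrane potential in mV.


Vm = (RT/F)*ln((PK*Ko + PNa*Nao + PCl*Cli)/(PK*Ki + PNa*Nai + PCl*Clo))
Numer = 17.16, Denom = 187.185
Vm = -63.86 mV


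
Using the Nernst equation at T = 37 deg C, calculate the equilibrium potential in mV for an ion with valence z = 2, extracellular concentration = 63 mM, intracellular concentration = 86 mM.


E = (RT/(zF)) * ln(C_out/C_in)
T = 37 + 273.15 = 310.15 K
E = (8.314 * 310.15 / (2 * 96485)) * ln(63/86)
E = -4.159 mV


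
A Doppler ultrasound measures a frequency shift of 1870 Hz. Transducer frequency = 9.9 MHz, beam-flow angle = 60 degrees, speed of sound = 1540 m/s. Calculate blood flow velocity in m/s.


v = fd * c / (2 * f0 * cos(theta))
v = 1870 * 1540 / (2 * 9.9000e+06 * cos(60))
v = 0.2909 m/s


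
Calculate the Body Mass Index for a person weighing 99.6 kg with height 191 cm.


BMI = weight / height^2
height = 191 cm = 1.91 m
BMI = 99.6 / 1.91^2
BMI = 27.3 kg/m^2


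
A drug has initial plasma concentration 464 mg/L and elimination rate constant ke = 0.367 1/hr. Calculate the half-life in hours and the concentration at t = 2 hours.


t_half = ln(2) / ke = 0.693147 / 0.367 = 1.889 hr
C(t) = C0 * exp(-ke*t) = 464 * exp(-0.367*2)
C(2) = 222.7 mg/L


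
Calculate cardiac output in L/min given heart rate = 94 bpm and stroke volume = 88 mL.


CO = HR * SV
CO = 94 * 88 / 1000
CO = 8.272 L/min


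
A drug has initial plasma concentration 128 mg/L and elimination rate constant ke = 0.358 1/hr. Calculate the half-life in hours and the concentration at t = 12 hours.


t_half = ln(2) / ke = 0.693147 / 0.358 = 1.936 hr
C(t) = C0 * exp(-ke*t) = 128 * exp(-0.358*12)
C(12) = 1.744 mg/L


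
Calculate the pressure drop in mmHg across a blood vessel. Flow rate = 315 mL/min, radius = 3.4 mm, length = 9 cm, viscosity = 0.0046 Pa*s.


dP = 8*mu*L*Q / (pi*r^4)
Q = 315 mL/min = 5.25e-06 m^3/s
dP = 41.4175 Pa = 41.4175 / 133.322 mmHg = 0.3107 mmHg


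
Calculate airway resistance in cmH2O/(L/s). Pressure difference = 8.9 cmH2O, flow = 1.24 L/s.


R = dP / flow
R = 8.9 / 1.24
R = 7.177 cmH2O/(L/s)


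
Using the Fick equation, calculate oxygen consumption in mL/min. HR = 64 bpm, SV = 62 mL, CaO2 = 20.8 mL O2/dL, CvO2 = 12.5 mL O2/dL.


CO = HR*SV = 64*62/1000 = 3.968 L/min
a-v O2 diff = 20.8 - 12.5 = 8.3 mL/dL
VO2 = CO * (CaO2-CvO2) * 10 dL/L
VO2 = 3.968 * 8.3 * 10
VO2 = 329.3 mL/min


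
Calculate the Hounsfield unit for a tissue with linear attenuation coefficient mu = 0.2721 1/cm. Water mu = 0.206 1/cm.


HU = ((mu_tissue - mu_water) / mu_water) * 1000
HU = ((0.2721 - 0.206) / 0.206) * 1000
HU = 320.9


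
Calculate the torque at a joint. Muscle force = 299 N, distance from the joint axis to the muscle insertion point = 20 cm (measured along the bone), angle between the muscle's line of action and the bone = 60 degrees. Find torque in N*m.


Torque = F * d * sin(theta)   (moment arm = d*sin(theta))
d = 20 cm = 0.2 m
Torque = 299 * 0.2 * sin(60)
Torque = 51.79 N*m


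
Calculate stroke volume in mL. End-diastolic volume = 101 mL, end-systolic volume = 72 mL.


SV = EDV - ESV
SV = 101 - 72
SV = 29 mL


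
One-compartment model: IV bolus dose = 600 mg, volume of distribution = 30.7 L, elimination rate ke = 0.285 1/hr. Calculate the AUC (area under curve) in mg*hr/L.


C0 = Dose/Vd = 600/30.7 = 19.544 mg/L
AUC = C0/ke = 19.544/0.285
AUC = 68.58 mg*hr/L


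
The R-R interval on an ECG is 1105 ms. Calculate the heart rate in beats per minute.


HR = 60 / RR_interval(s)
RR = 1105 ms = 1.105 s
HR = 60 / 1.105 = 54.3 bpm


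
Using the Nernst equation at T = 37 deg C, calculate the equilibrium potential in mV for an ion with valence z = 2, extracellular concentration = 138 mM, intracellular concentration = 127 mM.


E = (RT/(zF)) * ln(C_out/C_in)
T = 37 + 273.15 = 310.15 K
E = (8.314 * 310.15 / (2 * 96485)) * ln(138/127)
E = 1.11 mV


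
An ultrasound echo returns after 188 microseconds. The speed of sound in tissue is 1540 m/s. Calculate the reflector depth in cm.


depth = c * t / 2
t = 188 us = 1.8800e-04 s
depth = 1540 * 1.8800e-04 / 2
depth = 0.14476 m = 14.476 cm


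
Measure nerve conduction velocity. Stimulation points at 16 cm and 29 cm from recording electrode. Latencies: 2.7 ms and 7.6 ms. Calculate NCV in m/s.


Distance = (29 - 16) / 100 = 0.13 m
dt = (7.6 - 2.7) / 1000 = 0.0049 s
NCV = dist / dt = 26.53 m/s


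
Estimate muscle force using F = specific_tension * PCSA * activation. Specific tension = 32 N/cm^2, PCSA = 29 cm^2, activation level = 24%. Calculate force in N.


F = sigma * PCSA * activation
F = 32 * 29 * 0.24
F = 222.7 N


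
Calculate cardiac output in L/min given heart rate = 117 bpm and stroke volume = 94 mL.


CO = HR * SV
CO = 117 * 94 / 1000
CO = 11 L/min


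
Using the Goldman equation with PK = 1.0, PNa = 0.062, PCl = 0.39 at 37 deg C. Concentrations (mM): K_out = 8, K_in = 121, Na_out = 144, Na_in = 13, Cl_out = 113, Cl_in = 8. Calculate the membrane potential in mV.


Vm = (RT/F)*ln((PK*Ko + PNa*Nao + PCl*Cli)/(PK*Ki + PNa*Nai + PCl*Clo))
Numer = 20.048, Denom = 165.876
Vm = -56.47 mV


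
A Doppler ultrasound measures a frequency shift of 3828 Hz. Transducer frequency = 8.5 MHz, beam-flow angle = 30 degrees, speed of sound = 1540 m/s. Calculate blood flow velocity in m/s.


v = fd * c / (2 * f0 * cos(theta))
v = 3828 * 1540 / (2 * 8.5000e+06 * cos(30))
v = 0.4004 m/s


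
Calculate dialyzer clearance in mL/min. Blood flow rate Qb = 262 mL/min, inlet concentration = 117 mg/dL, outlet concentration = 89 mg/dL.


K = Qb * (Cb_in - Cb_out) / Cb_in
K = 262 * (117 - 89) / 117
K = 62.7 mL/min


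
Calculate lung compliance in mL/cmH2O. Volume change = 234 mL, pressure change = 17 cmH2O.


C = dV / dP
C = 234 / 17
C = 13.76 mL/cmH2O


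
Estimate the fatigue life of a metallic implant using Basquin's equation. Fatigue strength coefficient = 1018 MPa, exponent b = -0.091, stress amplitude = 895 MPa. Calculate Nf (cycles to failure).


sigma_a = sigma_f' * (2Nf)^b
2Nf = (sigma_a/sigma_f')^(1/b)
2Nf = (895/1018)^(1/-0.091)
2Nf = 4.1167796
Nf = 2.058


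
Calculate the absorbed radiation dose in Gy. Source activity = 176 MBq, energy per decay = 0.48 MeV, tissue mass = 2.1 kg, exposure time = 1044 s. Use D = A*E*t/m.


A = 176 MBq = 1.7600e+08 Bq
E = 0.48 MeV = 7.6896e-14 J
D = A*E*t/m = 1.7600e+08*7.6896e-14*1044/2.1
D = 0.006728 Gy


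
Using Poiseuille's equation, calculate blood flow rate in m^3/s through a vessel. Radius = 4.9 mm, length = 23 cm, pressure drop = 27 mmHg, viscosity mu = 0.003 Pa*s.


Q = pi*r^4*dP / (8*mu*L)
r = 0.0049 m, L = 0.23 m
dP = 27 mmHg = 3599.694 Pa
Q = 0.001181 m^3/s


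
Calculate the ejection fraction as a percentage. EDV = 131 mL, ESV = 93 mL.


SV = EDV - ESV = 131 - 93 = 38 mL
EF = SV/EDV * 100 = 38/131 * 100
EF = 29.01%


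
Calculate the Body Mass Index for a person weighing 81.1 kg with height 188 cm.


BMI = weight / height^2
height = 188 cm = 1.88 m
BMI = 81.1 / 1.88^2
BMI = 22.95 kg/m^2


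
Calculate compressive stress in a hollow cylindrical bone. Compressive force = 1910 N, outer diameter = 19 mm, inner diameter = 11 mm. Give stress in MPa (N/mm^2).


A = pi*(r_o^2 - r_i^2)
r_o = 9.5 mm, r_i = 5.5 mm
A = 188.496 mm^2
sigma = F/A = 1910 / 188.496
sigma = 10.13 MPa


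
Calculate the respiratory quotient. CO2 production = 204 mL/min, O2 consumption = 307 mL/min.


RQ = VCO2 / VO2
RQ = 204 / 307
RQ = 0.6645


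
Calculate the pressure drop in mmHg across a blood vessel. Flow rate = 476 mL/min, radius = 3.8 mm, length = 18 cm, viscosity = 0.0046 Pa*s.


dP = 8*mu*L*Q / (pi*r^4)
Q = 476 mL/min = 7.93333e-06 m^3/s
dP = 80.2216 Pa = 80.2216 / 133.322 mmHg = 0.6017 mmHg


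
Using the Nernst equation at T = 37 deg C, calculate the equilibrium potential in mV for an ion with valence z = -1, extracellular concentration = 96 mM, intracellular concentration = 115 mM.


E = (RT/(zF)) * ln(C_out/C_in)
T = 37 + 273.15 = 310.15 K
E = (8.314 * 310.15 / (-1 * 96485)) * ln(96/115)
E = 4.826 mV


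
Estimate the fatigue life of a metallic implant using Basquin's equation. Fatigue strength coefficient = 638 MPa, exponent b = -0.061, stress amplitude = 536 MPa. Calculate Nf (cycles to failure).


sigma_a = sigma_f' * (2Nf)^b
2Nf = (sigma_a/sigma_f')^(1/b)
2Nf = (536/638)^(1/-0.061)
2Nf = 17.388434
Nf = 8.694


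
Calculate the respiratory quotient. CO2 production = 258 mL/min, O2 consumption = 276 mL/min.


RQ = VCO2 / VO2
RQ = 258 / 276
RQ = 0.9348


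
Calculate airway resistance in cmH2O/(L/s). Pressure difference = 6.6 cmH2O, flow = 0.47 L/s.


R = dP / flow
R = 6.6 / 0.47
R = 14.04 cmH2O/(L/s)


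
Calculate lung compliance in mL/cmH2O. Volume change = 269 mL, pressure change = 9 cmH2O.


C = dV / dP
C = 269 / 9
C = 29.89 mL/cmH2O


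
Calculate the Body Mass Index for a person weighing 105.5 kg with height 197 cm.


BMI = weight / height^2
height = 197 cm = 1.97 m
BMI = 105.5 / 1.97^2
BMI = 27.18 kg/m^2


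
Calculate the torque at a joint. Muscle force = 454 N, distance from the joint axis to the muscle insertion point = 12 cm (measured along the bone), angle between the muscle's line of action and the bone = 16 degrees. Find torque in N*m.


Torque = F * d * sin(theta)   (moment arm = d*sin(theta))
d = 12 cm = 0.12 m
Torque = 454 * 0.12 * sin(16)
Torque = 15.02 N*m


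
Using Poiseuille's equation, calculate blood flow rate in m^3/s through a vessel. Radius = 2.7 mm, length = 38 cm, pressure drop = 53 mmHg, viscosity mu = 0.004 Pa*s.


Q = pi*r^4*dP / (8*mu*L)
r = 0.0027 m, L = 0.38 m
dP = 53 mmHg = 7066.066 Pa
Q = 9.7017e-05 m^3/s


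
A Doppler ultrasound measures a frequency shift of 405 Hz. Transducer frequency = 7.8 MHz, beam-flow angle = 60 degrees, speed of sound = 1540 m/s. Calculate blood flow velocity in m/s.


v = fd * c / (2 * f0 * cos(theta))
v = 405 * 1540 / (2 * 7.8000e+06 * cos(60))
v = 0.07996 m/s


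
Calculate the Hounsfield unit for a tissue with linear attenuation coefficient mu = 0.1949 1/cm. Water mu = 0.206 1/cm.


HU = ((mu_tissue - mu_water) / mu_water) * 1000
HU = ((0.1949 - 0.206) / 0.206) * 1000
HU = -53.88


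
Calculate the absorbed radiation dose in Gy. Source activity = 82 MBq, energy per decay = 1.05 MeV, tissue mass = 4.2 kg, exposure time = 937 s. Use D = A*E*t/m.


A = 82 MBq = 8.2000e+07 Bq
E = 1.05 MeV = 1.6821e-13 J
D = A*E*t/m = 8.2000e+07*1.6821e-13*937/4.2
D = 0.003077 Gy


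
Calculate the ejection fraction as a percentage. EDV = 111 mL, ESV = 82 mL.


SV = EDV - ESV = 111 - 82 = 29 mL
EF = SV/EDV * 100 = 29/111 * 100
EF = 26.13%


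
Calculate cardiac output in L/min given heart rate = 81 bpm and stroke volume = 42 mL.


CO = HR * SV
CO = 81 * 42 / 1000
CO = 3.402 L/min


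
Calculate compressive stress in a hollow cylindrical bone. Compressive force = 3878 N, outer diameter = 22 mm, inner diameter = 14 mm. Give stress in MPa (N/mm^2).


A = pi*(r_o^2 - r_i^2)
r_o = 11 mm, r_i = 7 mm
A = 226.195 mm^2
sigma = F/A = 3878 / 226.195
sigma = 17.14 MPa


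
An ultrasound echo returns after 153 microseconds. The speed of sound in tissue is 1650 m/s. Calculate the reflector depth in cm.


depth = c * t / 2
t = 153 us = 1.5300e-04 s
depth = 1650 * 1.5300e-04 / 2
depth = 0.126225 m = 12.6225 cm


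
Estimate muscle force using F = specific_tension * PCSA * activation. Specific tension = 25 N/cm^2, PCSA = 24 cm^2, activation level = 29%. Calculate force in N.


F = sigma * PCSA * activation
F = 25 * 24 * 0.29
F = 174 N


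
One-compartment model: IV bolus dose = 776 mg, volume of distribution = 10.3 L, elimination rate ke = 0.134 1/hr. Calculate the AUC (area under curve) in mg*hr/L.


C0 = Dose/Vd = 776/10.3 = 75.3398 mg/L
AUC = C0/ke = 75.3398/0.134
AUC = 562.2 mg*hr/L


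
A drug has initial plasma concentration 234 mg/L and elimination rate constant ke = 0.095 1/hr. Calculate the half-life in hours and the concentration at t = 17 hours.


t_half = ln(2) / ke = 0.693147 / 0.095 = 7.296 hr
C(t) = C0 * exp(-ke*t) = 234 * exp(-0.095*17)
C(17) = 46.54 mg/L


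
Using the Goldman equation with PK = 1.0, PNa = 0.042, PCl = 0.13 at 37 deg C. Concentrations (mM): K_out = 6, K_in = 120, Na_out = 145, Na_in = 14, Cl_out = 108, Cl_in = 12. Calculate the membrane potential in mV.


Vm = (RT/F)*ln((PK*Ko + PNa*Nao + PCl*Cli)/(PK*Ki + PNa*Nai + PCl*Clo))
Numer = 13.65, Denom = 134.628
Vm = -61.17 mV
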